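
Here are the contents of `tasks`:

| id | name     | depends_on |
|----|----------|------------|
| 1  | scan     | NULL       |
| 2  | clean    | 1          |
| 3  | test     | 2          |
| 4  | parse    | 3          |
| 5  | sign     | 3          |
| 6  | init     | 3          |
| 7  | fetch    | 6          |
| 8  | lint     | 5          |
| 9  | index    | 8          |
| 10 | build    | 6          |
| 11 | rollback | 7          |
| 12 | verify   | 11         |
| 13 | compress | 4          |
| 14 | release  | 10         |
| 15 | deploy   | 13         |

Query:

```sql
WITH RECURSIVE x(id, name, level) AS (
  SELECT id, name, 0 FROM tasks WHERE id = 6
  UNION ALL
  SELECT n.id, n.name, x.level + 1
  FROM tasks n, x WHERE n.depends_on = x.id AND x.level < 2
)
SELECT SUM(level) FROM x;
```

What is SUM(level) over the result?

Base: id=6 (init) at level 0.
Iteration 1: rows with depends_on in {6} -> fetch (id 7, level 1), build (id 10, level 1).
Iteration 2: rows with depends_on in {7,10} -> rollback (id 11, level 2), release (id 14, level 2).
Iteration 3: level < 2 fails for all current rows; recursion stops.
SUM(level) = 0 + 1 + 1 + 2 + 2 = 6.

6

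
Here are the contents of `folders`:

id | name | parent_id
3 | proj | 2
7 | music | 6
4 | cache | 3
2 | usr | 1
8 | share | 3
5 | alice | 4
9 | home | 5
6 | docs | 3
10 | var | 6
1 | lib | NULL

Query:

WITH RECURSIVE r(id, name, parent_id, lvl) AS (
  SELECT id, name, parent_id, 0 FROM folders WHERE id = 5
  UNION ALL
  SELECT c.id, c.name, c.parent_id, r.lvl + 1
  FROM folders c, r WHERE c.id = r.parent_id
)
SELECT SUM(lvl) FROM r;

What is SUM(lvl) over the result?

10

Base: id=5 (alice), parent_id=4, lvl 0.
Iteration 1: join on id=4 -> cache (id 4, parent_id=3, lvl 1).
Iteration 2: join on id=3 -> proj (id 3, parent_id=2, lvl 2).
Iteration 3: join on id=2 -> usr (id 2, parent_id=1, lvl 3).
Iteration 4: join on id=1 -> lib (id 1, parent_id=NULL, lvl 4).
Iteration 5: parent_id is NULL; no match; recursion stops.
SUM(lvl) = 0 + 1 + 2 + 3 + 4 = 10.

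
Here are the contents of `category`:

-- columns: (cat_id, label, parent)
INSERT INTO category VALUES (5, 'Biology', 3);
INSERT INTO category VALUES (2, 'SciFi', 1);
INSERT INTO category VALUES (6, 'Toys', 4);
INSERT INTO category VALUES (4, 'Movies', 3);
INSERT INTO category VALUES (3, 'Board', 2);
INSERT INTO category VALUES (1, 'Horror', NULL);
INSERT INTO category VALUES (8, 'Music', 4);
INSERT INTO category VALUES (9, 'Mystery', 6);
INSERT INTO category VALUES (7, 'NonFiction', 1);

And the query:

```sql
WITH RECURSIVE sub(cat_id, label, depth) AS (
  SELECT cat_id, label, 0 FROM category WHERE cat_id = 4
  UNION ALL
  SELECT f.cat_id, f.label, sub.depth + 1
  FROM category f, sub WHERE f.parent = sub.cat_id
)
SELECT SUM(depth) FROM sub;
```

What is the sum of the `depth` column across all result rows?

4

Base: cat_id=4 (Movies) at depth 0.
Iteration 1: rows with parent in {4} -> Toys (id 6, depth 1), Music (id 8, depth 1).
Iteration 2: rows with parent in {6,8} -> Mystery (id 9, depth 2).
Iteration 3: no rows with parent in {9}; recursion stops.
SUM(depth) = 0 + 1 + 1 + 2 = 4.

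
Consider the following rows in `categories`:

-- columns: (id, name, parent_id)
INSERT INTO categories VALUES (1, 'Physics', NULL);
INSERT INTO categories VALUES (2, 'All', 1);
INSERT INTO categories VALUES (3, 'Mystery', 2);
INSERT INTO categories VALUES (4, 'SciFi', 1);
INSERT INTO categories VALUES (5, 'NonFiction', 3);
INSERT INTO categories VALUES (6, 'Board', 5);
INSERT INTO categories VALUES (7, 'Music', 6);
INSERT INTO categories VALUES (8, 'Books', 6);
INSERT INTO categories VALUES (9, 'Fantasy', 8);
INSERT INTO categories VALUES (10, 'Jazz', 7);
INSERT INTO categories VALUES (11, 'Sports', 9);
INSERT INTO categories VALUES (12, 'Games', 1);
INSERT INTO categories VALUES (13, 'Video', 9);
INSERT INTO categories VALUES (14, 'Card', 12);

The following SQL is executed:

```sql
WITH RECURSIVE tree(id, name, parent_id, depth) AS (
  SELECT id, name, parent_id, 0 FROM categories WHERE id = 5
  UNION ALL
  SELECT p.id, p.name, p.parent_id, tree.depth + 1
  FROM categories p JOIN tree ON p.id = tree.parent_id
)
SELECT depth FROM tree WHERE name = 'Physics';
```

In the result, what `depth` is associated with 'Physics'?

3

Base: id=5 (NonFiction), parent_id=3, depth 0.
Iteration 1: join on id=3 -> Mystery (id 3, parent_id=2, depth 1).
Iteration 2: join on id=2 -> All (id 2, parent_id=1, depth 2).
Iteration 3: join on id=1 -> Physics (id 1, parent_id=NULL, depth 3).
Iteration 4: parent_id is NULL; no match; recursion stops.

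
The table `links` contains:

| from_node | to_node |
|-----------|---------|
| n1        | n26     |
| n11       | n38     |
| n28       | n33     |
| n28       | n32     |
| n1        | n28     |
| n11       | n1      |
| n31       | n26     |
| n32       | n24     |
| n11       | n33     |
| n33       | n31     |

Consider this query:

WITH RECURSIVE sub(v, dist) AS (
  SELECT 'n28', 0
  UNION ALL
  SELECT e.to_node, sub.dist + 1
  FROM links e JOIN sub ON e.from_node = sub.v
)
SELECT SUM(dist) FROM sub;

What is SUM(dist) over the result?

9

Base: (n28, dist=0).
Iteration 1: edges from {n28} -> (n32, dist=1), (n33, dist=1).
Iteration 2: edges from {n32,n33} -> (n24, dist=2), (n31, dist=2).
Iteration 3: edges from {n24,n31} -> (n26, dist=3).
Iteration 4: no outgoing edges from {n26}; recursion stops.
SUM(dist) = 0 + 1 + 1 + 2 + 2 + 3 = 9.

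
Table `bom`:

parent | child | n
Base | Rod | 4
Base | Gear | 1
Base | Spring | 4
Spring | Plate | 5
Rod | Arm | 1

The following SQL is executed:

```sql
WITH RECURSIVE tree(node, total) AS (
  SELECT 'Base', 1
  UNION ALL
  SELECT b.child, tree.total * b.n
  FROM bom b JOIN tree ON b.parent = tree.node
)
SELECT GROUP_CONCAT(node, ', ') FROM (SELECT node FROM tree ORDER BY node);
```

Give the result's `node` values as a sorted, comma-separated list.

Arm, Base, Gear, Plate, Rod, Spring

Base: (Base, total=1).
Iteration 1: components of {Base} -> Gear = 1*1 = 1, Rod = 1*4 = 4, Spring = 1*4 = 4.
Iteration 2: components of {Gear,Rod,Spring} -> Arm = 4*1 = 4, Plate = 4*5 = 20.
Iteration 3: no further components; recursion stops.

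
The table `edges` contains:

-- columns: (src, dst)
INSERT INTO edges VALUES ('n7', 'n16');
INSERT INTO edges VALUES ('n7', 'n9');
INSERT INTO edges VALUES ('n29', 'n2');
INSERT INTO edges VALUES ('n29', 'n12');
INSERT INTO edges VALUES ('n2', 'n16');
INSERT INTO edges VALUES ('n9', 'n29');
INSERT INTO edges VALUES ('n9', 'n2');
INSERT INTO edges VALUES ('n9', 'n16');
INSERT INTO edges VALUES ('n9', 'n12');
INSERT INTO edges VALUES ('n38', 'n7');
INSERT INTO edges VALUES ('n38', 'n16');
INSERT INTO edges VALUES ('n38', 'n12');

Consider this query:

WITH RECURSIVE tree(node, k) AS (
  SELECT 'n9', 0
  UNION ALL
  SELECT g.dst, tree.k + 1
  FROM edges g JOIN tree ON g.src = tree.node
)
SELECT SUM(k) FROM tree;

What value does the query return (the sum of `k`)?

Base: (n9, k=0).
Iteration 1: edges from {n9} -> (n12, k=1), (n16, k=1), (n2, k=1), (n29, k=1).
Iteration 2: edges from {n12,n16,n2,n29} -> (n12, k=2), (n16, k=2), (n2, k=2).
Iteration 3: edges from {n12,n16,n2} -> (n16, k=3).
Iteration 4: no outgoing edges from {n16}; recursion stops.
SUM(k) = 0 + 1 + 1 + 1 + 1 + 2 + 2 + 2 + 3 = 13.

13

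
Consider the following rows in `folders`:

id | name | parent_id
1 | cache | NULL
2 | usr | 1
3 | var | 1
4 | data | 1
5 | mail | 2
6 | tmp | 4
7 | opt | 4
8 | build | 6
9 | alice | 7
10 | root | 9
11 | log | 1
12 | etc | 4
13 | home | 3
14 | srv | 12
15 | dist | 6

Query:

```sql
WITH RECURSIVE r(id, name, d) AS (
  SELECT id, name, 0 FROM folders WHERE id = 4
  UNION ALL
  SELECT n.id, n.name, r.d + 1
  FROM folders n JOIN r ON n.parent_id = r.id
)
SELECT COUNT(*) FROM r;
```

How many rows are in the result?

Base: id=4 (data) at d 0.
Iteration 1: rows with parent_id in {4} -> tmp (id 6, d 1), opt (id 7, d 1), etc (id 12, d 1).
Iteration 2: rows with parent_id in {6,7,12} -> build (id 8, d 2), alice (id 9, d 2), srv (id 14, d 2), dist (id 15, d 2).
Iteration 3: rows with parent_id in {8,9,14,15} -> root (id 10, d 3).
Iteration 4: no rows with parent_id in {10}; recursion stops.
Total rows emitted: 9.

9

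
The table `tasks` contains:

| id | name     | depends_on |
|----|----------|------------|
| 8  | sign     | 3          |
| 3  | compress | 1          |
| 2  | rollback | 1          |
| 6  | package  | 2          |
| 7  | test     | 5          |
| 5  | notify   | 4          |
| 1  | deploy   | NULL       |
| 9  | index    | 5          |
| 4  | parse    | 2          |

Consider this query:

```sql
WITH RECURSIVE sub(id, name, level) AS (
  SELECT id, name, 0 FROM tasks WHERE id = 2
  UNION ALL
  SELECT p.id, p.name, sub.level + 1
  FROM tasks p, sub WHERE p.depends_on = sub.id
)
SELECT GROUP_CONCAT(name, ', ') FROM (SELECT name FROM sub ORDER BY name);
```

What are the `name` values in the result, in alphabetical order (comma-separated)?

index, notify, package, parse, rollback, test

Base: id=2 (rollback) at level 0.
Iteration 1: rows with depends_on in {2} -> parse (id 4, level 1), package (id 6, level 1).
Iteration 2: rows with depends_on in {4,6} -> notify (id 5, level 2).
Iteration 3: rows with depends_on in {5} -> test (id 7, level 3), index (id 9, level 3).
Iteration 4: no rows with depends_on in {7,9}; recursion stops.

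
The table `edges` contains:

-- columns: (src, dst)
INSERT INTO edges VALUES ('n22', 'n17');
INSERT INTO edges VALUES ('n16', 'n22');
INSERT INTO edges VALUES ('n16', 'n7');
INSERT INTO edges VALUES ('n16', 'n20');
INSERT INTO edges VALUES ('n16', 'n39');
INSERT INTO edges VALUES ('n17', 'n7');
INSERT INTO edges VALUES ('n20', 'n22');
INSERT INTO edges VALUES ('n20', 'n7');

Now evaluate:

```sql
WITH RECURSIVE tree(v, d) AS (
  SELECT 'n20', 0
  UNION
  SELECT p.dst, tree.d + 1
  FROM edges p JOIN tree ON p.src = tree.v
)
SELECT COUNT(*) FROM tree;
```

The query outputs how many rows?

Base: (n20, d=0).
Iteration 1: edges from {n20} -> (n22, d=1), (n7, d=1).
Iteration 2: edges from {n22,n7} -> (n17, d=2).
Iteration 3: edges from {n17} -> (n7, d=3).
Iteration 4: no outgoing edges from {n7}; recursion stops.
Total rows emitted: 5.

5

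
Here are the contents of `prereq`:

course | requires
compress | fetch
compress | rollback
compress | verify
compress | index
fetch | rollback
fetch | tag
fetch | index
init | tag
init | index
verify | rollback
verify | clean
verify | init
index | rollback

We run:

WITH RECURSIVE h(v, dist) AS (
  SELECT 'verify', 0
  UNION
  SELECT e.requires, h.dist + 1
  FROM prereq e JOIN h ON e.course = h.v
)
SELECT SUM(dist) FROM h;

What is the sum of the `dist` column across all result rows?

Base: (verify, dist=0).
Iteration 1: edges from {verify} -> (clean, dist=1), (init, dist=1), (rollback, dist=1).
Iteration 2: edges from {clean,init,rollback} -> (index, dist=2), (tag, dist=2).
Iteration 3: edges from {index,tag} -> (rollback, dist=3).
Iteration 4: no outgoing edges from {rollback}; recursion stops.
SUM(dist) = 0 + 1 + 1 + 1 + 2 + 2 + 3 = 10.

10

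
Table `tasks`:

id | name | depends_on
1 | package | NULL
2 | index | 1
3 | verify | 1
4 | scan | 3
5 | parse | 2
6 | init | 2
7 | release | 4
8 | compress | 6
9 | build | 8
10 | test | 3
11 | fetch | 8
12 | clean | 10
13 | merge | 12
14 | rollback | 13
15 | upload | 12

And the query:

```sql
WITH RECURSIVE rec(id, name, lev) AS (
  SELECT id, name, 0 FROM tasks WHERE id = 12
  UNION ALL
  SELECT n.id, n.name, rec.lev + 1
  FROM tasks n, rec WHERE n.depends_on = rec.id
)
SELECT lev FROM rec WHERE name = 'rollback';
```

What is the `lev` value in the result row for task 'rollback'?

Base: id=12 (clean) at lev 0.
Iteration 1: rows with depends_on in {12} -> merge (id 13, lev 1), upload (id 15, lev 1).
Iteration 2: rows with depends_on in {13,15} -> rollback (id 14, lev 2).
Iteration 3: no rows with depends_on in {14}; recursion stops.

2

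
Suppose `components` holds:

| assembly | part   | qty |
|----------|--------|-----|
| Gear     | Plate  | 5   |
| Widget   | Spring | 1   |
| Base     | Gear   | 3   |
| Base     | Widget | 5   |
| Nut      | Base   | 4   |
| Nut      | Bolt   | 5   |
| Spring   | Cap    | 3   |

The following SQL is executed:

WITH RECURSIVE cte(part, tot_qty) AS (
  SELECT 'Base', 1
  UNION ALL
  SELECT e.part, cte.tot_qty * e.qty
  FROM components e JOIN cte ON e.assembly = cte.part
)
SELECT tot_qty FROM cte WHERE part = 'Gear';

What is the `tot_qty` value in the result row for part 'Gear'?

Base: (Base, tot_qty=1).
Iteration 1: components of {Base} -> Gear = 1*3 = 3, Widget = 1*5 = 5.
Iteration 2: components of {Gear,Widget} -> Plate = 3*5 = 15, Spring = 5*1 = 5.
Iteration 3: components of {Plate,Spring} -> Cap = 5*3 = 15.
Iteration 4: no further components; recursion stops.

3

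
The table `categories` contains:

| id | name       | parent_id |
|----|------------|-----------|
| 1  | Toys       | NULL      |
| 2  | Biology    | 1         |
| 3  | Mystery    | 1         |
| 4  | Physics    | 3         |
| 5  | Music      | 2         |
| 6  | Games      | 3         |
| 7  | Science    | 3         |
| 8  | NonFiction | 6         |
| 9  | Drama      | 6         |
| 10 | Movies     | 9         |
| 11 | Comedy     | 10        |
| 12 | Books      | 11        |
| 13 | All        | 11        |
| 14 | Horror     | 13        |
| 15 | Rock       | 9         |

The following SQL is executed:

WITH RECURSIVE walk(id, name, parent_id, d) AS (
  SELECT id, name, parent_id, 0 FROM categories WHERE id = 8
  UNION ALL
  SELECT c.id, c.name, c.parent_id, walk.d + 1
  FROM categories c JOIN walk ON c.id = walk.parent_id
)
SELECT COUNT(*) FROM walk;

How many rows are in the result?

4

Base: id=8 (NonFiction), parent_id=6, d 0.
Iteration 1: join on id=6 -> Games (id 6, parent_id=3, d 1).
Iteration 2: join on id=3 -> Mystery (id 3, parent_id=1, d 2).
Iteration 3: join on id=1 -> Toys (id 1, parent_id=NULL, d 3).
Iteration 4: parent_id is NULL; no match; recursion stops.
Total rows emitted: 4.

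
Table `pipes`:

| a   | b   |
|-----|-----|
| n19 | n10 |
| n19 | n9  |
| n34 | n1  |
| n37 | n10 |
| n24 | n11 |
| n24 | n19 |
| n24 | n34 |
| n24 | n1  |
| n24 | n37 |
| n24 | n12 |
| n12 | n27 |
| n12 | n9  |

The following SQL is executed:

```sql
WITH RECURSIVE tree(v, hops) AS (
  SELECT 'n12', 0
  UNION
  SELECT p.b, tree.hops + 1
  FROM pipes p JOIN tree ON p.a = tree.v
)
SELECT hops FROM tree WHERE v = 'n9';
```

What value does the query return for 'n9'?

1

Base: (n12, hops=0).
Iteration 1: edges from {n12} -> (n27, hops=1), (n9, hops=1).
Iteration 2: no outgoing edges from {n27,n9}; recursion stops.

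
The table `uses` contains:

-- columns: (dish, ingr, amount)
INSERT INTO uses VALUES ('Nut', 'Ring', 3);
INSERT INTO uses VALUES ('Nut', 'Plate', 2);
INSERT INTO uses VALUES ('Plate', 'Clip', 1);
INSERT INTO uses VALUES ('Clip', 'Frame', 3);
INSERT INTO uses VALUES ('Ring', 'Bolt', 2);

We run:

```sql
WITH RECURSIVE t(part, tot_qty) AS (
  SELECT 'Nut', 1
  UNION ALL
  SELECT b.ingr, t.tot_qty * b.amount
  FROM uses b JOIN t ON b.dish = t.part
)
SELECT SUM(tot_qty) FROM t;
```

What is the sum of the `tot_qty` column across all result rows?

Base: (Nut, tot_qty=1).
Iteration 1: components of {Nut} -> Plate = 1*2 = 2, Ring = 1*3 = 3.
Iteration 2: components of {Plate,Ring} -> Bolt = 3*2 = 6, Clip = 2*1 = 2.
Iteration 3: components of {Bolt,Clip} -> Frame = 2*3 = 6.
Iteration 4: no further components; recursion stops.
SUM(tot_qty) = 1 + 3 + 2 + 6 + 2 + 6 = 20.

20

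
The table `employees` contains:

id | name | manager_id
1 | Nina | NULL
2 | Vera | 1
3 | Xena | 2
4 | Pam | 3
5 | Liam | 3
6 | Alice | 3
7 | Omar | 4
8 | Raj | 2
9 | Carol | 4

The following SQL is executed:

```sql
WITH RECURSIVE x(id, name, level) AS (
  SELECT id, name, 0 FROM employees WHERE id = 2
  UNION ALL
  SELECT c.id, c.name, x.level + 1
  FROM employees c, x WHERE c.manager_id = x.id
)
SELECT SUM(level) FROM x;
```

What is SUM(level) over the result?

14

Base: id=2 (Vera) at level 0.
Iteration 1: rows with manager_id in {2} -> Xena (id 3, level 1), Raj (id 8, level 1).
Iteration 2: rows with manager_id in {3,8} -> Pam (id 4, level 2), Liam (id 5, level 2), Alice (id 6, level 2).
Iteration 3: rows with manager_id in {4,5,6} -> Omar (id 7, level 3), Carol (id 9, level 3).
Iteration 4: no rows with manager_id in {7,9}; recursion stops.
SUM(level) = 0 + 1 + 1 + 2 + 2 + 2 + 3 + 3 = 14.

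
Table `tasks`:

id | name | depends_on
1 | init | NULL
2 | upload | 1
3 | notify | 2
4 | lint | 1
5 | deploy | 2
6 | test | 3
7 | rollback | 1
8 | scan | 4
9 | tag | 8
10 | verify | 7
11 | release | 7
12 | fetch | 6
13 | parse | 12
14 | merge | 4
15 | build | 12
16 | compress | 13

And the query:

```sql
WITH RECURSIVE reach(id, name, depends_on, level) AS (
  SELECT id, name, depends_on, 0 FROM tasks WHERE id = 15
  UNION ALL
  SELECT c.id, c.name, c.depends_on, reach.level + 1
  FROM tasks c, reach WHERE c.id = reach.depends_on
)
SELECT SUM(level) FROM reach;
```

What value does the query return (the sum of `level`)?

15

Base: id=15 (build), depends_on=12, level 0.
Iteration 1: join on id=12 -> fetch (id 12, depends_on=6, level 1).
Iteration 2: join on id=6 -> test (id 6, depends_on=3, level 2).
Iteration 3: join on id=3 -> notify (id 3, depends_on=2, level 3).
Iteration 4: join on id=2 -> upload (id 2, depends_on=1, level 4).
Iteration 5: join on id=1 -> init (id 1, depends_on=NULL, level 5).
Iteration 6: depends_on is NULL; no match; recursion stops.
SUM(level) = 0 + 1 + 2 + 3 + 4 + 5 = 15.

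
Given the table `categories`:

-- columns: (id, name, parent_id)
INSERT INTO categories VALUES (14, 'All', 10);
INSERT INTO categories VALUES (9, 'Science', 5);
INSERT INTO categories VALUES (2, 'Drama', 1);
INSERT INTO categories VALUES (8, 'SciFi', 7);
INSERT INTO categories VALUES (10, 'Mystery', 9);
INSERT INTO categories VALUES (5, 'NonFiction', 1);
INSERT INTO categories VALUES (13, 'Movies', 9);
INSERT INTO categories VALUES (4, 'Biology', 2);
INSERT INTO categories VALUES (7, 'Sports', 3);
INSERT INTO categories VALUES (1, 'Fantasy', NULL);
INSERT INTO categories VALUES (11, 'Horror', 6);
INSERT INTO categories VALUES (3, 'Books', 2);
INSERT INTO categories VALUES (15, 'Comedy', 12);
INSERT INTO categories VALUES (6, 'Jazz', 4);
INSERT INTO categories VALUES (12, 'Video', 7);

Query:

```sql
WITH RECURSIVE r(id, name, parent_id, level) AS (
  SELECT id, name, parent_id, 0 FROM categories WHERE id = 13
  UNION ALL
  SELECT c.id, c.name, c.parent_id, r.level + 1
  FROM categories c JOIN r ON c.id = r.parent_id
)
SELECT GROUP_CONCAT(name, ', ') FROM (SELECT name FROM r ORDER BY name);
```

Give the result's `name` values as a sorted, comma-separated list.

Fantasy, Movies, NonFiction, Science

Base: id=13 (Movies), parent_id=9, level 0.
Iteration 1: join on id=9 -> Science (id 9, parent_id=5, level 1).
Iteration 2: join on id=5 -> NonFiction (id 5, parent_id=1, level 2).
Iteration 3: join on id=1 -> Fantasy (id 1, parent_id=NULL, level 3).
Iteration 4: parent_id is NULL; no match; recursion stops.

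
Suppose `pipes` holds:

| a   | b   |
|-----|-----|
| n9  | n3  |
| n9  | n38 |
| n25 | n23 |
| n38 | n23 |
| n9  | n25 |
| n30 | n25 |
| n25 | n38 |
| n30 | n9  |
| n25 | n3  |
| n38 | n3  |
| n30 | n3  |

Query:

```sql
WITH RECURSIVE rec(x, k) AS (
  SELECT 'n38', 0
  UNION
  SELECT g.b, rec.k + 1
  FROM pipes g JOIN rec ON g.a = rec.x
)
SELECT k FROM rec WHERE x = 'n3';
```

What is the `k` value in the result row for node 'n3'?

1

Base: (n38, k=0).
Iteration 1: edges from {n38} -> (n23, k=1), (n3, k=1).
Iteration 2: no outgoing edges from {n23,n3}; recursion stops.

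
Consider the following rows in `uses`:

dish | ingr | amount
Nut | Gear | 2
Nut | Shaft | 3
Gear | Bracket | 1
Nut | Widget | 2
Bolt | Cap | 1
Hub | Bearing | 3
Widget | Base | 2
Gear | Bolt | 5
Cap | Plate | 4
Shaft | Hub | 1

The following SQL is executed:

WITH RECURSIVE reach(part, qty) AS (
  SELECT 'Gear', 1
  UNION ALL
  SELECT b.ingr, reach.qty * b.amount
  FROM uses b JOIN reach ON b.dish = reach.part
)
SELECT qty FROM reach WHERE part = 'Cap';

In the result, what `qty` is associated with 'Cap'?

5

Base: (Gear, qty=1).
Iteration 1: components of {Gear} -> Bolt = 1*5 = 5, Bracket = 1*1 = 1.
Iteration 2: components of {Bolt,Bracket} -> Cap = 5*1 = 5.
Iteration 3: components of {Cap} -> Plate = 5*4 = 20.
Iteration 4: no further components; recursion stops.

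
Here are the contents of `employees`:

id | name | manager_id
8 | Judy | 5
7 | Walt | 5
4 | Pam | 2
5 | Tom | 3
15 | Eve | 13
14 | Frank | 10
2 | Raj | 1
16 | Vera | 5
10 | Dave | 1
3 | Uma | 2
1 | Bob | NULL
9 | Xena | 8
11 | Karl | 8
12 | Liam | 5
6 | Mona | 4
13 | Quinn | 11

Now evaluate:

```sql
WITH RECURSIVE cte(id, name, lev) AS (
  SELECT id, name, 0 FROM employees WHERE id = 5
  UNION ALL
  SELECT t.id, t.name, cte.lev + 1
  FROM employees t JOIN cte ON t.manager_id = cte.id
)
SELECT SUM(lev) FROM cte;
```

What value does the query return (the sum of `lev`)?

Base: id=5 (Tom) at lev 0.
Iteration 1: rows with manager_id in {5} -> Walt (id 7, lev 1), Judy (id 8, lev 1), Liam (id 12, lev 1), Vera (id 16, lev 1).
Iteration 2: rows with manager_id in {7,8,12,16} -> Xena (id 9, lev 2), Karl (id 11, lev 2).
Iteration 3: rows with manager_id in {9,11} -> Quinn (id 13, lev 3).
Iteration 4: rows with manager_id in {13} -> Eve (id 15, lev 4).
Iteration 5: no rows with manager_id in {15}; recursion stops.
SUM(lev) = 0 + 1 + 1 + 1 + 1 + 2 + 2 + 3 + 4 = 15.

15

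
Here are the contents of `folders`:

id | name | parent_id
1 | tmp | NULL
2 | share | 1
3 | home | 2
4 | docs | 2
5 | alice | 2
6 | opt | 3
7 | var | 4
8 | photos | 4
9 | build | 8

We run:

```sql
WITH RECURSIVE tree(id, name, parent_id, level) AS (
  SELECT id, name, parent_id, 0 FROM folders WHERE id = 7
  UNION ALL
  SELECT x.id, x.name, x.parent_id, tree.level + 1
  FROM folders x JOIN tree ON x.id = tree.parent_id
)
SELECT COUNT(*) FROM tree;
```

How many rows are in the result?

4

Base: id=7 (var), parent_id=4, level 0.
Iteration 1: join on id=4 -> docs (id 4, parent_id=2, level 1).
Iteration 2: join on id=2 -> share (id 2, parent_id=1, level 2).
Iteration 3: join on id=1 -> tmp (id 1, parent_id=NULL, level 3).
Iteration 4: parent_id is NULL; no match; recursion stops.
Total rows emitted: 4.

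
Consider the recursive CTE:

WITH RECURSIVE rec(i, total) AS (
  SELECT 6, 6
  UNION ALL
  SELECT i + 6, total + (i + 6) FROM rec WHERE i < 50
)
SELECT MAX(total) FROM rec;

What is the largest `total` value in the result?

270

Base: i=6, total=6.
Iteration 1: 6 < 50 holds -> i = 6 + 6 = 12, total = 6 + 12 = 18.
Iteration 2: 12 < 50 holds -> i = 12 + 6 = 18, total = 18 + 18 = 36.
Iteration 3: 18 < 50 holds -> i = 18 + 6 = 24, total = 36 + 24 = 60.
Iteration 4: 24 < 50 holds -> i = 24 + 6 = 30, total = 60 + 30 = 90.
Iteration 5: 30 < 50 holds -> i = 30 + 6 = 36, total = 90 + 36 = 126.
Iteration 6: 36 < 50 holds -> i = 36 + 6 = 42, total = 126 + 42 = 168.
Iteration 7: 42 < 50 holds -> i = 42 + 6 = 48, total = 168 + 48 = 216.
Iteration 8: 48 < 50 holds -> i = 48 + 6 = 54, total = 216 + 54 = 270.
Iteration 9: 54 < 50 fails; recursion stops.
total values: 6, 18, 36, 60, 90, 126, 168, 216, 270; the maximum is 270.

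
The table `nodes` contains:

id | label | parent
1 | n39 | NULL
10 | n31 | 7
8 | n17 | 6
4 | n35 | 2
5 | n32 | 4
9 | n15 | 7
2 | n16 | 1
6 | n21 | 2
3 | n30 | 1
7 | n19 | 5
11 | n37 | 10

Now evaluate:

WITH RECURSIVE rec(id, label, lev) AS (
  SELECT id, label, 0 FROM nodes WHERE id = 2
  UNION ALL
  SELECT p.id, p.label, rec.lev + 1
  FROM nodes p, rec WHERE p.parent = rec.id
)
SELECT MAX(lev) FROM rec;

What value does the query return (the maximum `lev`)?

Base: id=2 (n16) at lev 0.
Iteration 1: rows with parent in {2} -> n35 (id 4, lev 1), n21 (id 6, lev 1).
Iteration 2: rows with parent in {4,6} -> n32 (id 5, lev 2), n17 (id 8, lev 2).
Iteration 3: rows with parent in {5,8} -> n19 (id 7, lev 3).
Iteration 4: rows with parent in {7} -> n15 (id 9, lev 4), n31 (id 10, lev 4).
Iteration 5: rows with parent in {9,10} -> n37 (id 11, lev 5).
Iteration 6: no rows with parent in {11}; recursion stops.
lev values: 0, 1, 1, 2, 2, 3, 4, 4, 5; the maximum is 5.

5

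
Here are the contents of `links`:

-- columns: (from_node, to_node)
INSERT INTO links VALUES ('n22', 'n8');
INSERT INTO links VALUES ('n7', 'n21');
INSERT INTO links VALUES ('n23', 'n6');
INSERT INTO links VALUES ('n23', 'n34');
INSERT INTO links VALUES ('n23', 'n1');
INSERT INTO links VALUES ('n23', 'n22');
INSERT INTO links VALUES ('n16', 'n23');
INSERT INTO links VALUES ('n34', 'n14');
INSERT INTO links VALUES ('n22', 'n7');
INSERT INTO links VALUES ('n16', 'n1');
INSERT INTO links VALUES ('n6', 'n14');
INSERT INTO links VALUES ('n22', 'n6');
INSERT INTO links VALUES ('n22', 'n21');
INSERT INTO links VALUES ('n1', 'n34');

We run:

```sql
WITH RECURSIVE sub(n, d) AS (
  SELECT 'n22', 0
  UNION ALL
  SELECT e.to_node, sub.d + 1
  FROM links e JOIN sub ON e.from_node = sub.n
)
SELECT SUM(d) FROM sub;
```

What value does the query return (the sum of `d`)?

Base: (n22, d=0).
Iteration 1: edges from {n22} -> (n21, d=1), (n6, d=1), (n7, d=1), (n8, d=1).
Iteration 2: edges from {n21,n6,n7,n8} -> (n14, d=2), (n21, d=2).
Iteration 3: no outgoing edges from {n14,n21}; recursion stops.
SUM(d) = 0 + 1 + 1 + 1 + 1 + 2 + 2 = 8.

8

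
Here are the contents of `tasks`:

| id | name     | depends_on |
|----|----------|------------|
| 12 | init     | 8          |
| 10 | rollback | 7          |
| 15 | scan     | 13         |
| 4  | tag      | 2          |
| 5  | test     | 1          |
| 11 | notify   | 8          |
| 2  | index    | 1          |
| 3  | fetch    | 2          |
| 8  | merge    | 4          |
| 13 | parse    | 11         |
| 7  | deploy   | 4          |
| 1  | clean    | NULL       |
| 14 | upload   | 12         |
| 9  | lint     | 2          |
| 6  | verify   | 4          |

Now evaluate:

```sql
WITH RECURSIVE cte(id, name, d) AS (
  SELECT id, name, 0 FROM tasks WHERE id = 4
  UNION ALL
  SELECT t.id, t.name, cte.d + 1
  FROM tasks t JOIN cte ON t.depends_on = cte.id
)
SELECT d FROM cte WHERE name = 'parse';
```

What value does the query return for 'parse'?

Base: id=4 (tag) at d 0.
Iteration 1: rows with depends_on in {4} -> verify (id 6, d 1), deploy (id 7, d 1), merge (id 8, d 1).
Iteration 2: rows with depends_on in {6,7,8} -> rollback (id 10, d 2), notify (id 11, d 2), init (id 12, d 2).
Iteration 3: rows with depends_on in {10,11,12} -> parse (id 13, d 3), upload (id 14, d 3).
Iteration 4: rows with depends_on in {13,14} -> scan (id 15, d 4).
Iteration 5: no rows with depends_on in {15}; recursion stops.

3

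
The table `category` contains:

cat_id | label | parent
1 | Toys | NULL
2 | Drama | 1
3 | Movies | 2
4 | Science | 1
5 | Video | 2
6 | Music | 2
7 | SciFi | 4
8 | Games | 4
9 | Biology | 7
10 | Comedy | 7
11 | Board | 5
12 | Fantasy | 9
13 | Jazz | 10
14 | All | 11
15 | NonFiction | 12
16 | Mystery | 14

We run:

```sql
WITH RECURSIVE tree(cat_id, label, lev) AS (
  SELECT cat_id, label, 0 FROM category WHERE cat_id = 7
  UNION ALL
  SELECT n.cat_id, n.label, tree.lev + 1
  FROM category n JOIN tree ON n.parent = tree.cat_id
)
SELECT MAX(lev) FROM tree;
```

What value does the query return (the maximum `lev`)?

3

Base: cat_id=7 (SciFi) at lev 0.
Iteration 1: rows with parent in {7} -> Biology (id 9, lev 1), Comedy (id 10, lev 1).
Iteration 2: rows with parent in {9,10} -> Fantasy (id 12, lev 2), Jazz (id 13, lev 2).
Iteration 3: rows with parent in {12,13} -> NonFiction (id 15, lev 3).
Iteration 4: no rows with parent in {15}; recursion stops.
lev values: 0, 1, 1, 2, 2, 3; the maximum is 3.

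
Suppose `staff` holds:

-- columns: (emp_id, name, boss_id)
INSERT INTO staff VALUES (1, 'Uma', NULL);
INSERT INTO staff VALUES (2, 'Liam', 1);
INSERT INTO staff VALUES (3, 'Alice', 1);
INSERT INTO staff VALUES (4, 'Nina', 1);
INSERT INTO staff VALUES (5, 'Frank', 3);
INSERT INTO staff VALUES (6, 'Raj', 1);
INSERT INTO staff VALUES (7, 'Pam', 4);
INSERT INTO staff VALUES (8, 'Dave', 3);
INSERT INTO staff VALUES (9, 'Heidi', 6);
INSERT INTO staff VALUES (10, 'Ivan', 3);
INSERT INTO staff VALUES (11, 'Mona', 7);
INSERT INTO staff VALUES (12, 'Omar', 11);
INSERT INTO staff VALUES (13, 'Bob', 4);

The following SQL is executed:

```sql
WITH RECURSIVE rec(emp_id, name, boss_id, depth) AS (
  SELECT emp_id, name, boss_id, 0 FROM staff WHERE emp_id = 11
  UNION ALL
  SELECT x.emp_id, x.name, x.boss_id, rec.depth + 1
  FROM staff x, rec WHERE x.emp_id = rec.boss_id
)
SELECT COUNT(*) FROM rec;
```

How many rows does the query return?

4

Base: emp_id=11 (Mona), boss_id=7, depth 0.
Iteration 1: join on emp_id=7 -> Pam (id 7, boss_id=4, depth 1).
Iteration 2: join on emp_id=4 -> Nina (id 4, boss_id=1, depth 2).
Iteration 3: join on emp_id=1 -> Uma (id 1, boss_id=NULL, depth 3).
Iteration 4: boss_id is NULL; no match; recursion stops.
Total rows emitted: 4.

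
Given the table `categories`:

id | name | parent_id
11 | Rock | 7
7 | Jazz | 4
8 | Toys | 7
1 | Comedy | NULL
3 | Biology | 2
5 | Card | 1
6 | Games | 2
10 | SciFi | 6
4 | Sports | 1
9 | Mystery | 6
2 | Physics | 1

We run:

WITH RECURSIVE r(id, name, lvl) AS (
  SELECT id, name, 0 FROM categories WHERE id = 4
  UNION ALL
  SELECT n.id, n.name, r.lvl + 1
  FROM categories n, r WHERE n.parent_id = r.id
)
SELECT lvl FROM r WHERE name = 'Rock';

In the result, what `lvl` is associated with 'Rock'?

2

Base: id=4 (Sports) at lvl 0.
Iteration 1: rows with parent_id in {4} -> Jazz (id 7, lvl 1).
Iteration 2: rows with parent_id in {7} -> Toys (id 8, lvl 2), Rock (id 11, lvl 2).
Iteration 3: no rows with parent_id in {8,11}; recursion stops.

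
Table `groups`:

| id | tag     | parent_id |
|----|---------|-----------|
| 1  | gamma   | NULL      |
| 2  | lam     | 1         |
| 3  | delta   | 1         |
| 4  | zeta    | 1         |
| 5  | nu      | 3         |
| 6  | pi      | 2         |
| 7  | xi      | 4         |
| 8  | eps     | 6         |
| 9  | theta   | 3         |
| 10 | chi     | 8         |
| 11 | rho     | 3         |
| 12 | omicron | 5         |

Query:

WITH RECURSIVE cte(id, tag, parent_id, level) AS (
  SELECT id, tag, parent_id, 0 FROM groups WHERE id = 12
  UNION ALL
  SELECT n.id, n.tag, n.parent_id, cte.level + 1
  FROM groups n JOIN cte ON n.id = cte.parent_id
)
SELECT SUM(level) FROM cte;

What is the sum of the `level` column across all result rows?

6

Base: id=12 (omicron), parent_id=5, level 0.
Iteration 1: join on id=5 -> nu (id 5, parent_id=3, level 1).
Iteration 2: join on id=3 -> delta (id 3, parent_id=1, level 2).
Iteration 3: join on id=1 -> gamma (id 1, parent_id=NULL, level 3).
Iteration 4: parent_id is NULL; no match; recursion stops.
SUM(level) = 0 + 1 + 2 + 3 = 6.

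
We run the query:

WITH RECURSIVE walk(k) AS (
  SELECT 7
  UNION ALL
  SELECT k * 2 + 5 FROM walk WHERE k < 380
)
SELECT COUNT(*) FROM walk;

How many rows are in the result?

7

Base: k=7.
Iteration 1: 7 < 380 holds -> k = 7 * 2 + 5 = 19.
Iteration 2: 19 < 380 holds -> k = 19 * 2 + 5 = 43.
Iteration 3: 43 < 380 holds -> k = 43 * 2 + 5 = 91.
Iteration 4: 91 < 380 holds -> k = 91 * 2 + 5 = 187.
Iteration 5: 187 < 380 holds -> k = 187 * 2 + 5 = 379.
Iteration 6: 379 < 380 holds -> k = 379 * 2 + 5 = 763.
Iteration 7: 763 < 380 fails; recursion stops.
Total rows emitted: 7.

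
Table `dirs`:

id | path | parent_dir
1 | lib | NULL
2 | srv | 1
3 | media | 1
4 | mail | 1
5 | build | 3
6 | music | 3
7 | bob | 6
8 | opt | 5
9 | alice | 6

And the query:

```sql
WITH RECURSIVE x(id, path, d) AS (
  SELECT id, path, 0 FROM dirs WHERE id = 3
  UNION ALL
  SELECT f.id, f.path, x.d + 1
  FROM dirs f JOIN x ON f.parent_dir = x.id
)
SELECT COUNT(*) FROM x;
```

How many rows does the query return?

6

Base: id=3 (media) at d 0.
Iteration 1: rows with parent_dir in {3} -> build (id 5, d 1), music (id 6, d 1).
Iteration 2: rows with parent_dir in {5,6} -> bob (id 7, d 2), opt (id 8, d 2), alice (id 9, d 2).
Iteration 3: no rows with parent_dir in {7,8,9}; recursion stops.
Total rows emitted: 6.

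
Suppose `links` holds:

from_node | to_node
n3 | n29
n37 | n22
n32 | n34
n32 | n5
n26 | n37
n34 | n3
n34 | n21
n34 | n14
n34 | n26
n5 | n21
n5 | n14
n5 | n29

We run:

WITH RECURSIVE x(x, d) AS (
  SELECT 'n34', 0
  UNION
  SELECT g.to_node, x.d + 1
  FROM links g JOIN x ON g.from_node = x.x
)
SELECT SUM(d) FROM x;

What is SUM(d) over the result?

11

Base: (n34, d=0).
Iteration 1: edges from {n34} -> (n14, d=1), (n21, d=1), (n26, d=1), (n3, d=1).
Iteration 2: edges from {n14,n21,n26,n3} -> (n29, d=2), (n37, d=2).
Iteration 3: edges from {n29,n37} -> (n22, d=3).
Iteration 4: no outgoing edges from {n22}; recursion stops.
SUM(d) = 0 + 1 + 1 + 1 + 1 + 2 + 2 + 3 = 11.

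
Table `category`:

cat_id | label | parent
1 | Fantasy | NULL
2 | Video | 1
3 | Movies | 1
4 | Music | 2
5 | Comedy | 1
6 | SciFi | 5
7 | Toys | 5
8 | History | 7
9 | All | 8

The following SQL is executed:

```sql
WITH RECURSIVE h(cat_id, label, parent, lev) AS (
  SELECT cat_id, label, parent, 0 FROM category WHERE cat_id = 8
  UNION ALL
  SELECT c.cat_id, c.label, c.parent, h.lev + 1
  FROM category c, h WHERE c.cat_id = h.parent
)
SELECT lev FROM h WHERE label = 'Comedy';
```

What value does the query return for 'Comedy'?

Base: cat_id=8 (History), parent=7, lev 0.
Iteration 1: join on cat_id=7 -> Toys (id 7, parent=5, lev 1).
Iteration 2: join on cat_id=5 -> Comedy (id 5, parent=1, lev 2).
Iteration 3: join on cat_id=1 -> Fantasy (id 1, parent=NULL, lev 3).
Iteration 4: parent is NULL; no match; recursion stops.

2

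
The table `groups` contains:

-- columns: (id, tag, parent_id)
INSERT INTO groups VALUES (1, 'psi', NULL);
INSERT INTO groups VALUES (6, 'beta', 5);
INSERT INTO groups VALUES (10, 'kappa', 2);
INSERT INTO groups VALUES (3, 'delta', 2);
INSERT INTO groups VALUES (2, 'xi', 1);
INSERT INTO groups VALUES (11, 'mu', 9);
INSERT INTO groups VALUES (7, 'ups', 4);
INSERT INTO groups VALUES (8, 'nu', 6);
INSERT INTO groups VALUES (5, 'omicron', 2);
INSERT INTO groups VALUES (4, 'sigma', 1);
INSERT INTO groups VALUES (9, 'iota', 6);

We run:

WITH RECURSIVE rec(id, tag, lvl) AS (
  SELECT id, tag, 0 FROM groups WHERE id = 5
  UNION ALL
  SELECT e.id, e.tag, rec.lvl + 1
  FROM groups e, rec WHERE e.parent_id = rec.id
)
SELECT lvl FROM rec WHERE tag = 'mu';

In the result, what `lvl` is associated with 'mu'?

Base: id=5 (omicron) at lvl 0.
Iteration 1: rows with parent_id in {5} -> beta (id 6, lvl 1).
Iteration 2: rows with parent_id in {6} -> nu (id 8, lvl 2), iota (id 9, lvl 2).
Iteration 3: rows with parent_id in {8,9} -> mu (id 11, lvl 3).
Iteration 4: no rows with parent_id in {11}; recursion stops.

3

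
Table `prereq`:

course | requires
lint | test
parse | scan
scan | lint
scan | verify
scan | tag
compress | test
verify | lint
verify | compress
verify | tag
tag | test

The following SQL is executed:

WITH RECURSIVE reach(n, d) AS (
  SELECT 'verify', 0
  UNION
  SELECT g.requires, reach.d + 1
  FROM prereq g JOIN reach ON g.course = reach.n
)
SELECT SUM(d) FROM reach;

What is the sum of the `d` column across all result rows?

5

Base: (verify, d=0).
Iteration 1: edges from {verify} -> (compress, d=1), (lint, d=1), (tag, d=1).
Iteration 2: edges from {compress,lint,tag} -> (test, d=2). [UNION drops 2 duplicate row(s)]
Iteration 3: no outgoing edges from {test}; recursion stops.
SUM(d) = 0 + 1 + 1 + 1 + 2 = 5.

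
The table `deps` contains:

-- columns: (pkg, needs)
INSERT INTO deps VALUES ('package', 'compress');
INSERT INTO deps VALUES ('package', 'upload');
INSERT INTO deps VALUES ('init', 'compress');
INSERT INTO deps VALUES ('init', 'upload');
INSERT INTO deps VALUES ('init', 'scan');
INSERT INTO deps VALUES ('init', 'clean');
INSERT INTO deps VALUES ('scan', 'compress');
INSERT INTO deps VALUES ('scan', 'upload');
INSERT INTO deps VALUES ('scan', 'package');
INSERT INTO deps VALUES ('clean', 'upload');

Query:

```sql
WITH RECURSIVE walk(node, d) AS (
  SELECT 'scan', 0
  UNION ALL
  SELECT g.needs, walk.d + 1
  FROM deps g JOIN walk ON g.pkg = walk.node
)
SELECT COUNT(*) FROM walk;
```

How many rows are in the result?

Base: (scan, d=0).
Iteration 1: edges from {scan} -> (compress, d=1), (package, d=1), (upload, d=1).
Iteration 2: edges from {compress,package,upload} -> (compress, d=2), (upload, d=2).
Iteration 3: no outgoing edges from {compress,upload}; recursion stops.
Total rows emitted: 6.

6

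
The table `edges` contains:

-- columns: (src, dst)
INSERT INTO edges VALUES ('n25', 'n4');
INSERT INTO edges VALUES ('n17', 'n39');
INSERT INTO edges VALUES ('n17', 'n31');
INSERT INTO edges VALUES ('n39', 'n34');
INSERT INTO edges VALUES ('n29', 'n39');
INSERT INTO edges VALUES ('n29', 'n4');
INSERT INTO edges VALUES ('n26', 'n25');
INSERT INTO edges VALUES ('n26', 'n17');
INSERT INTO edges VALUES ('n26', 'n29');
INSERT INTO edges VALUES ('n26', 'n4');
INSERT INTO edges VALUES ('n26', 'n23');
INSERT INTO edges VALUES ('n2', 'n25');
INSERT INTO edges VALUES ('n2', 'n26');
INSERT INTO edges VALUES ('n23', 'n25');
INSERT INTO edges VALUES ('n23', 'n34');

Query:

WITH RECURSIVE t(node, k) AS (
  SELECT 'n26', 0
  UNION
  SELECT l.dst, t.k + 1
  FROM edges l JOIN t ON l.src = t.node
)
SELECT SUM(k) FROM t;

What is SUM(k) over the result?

21

Base: (n26, k=0).
Iteration 1: edges from {n26} -> (n17, k=1), (n23, k=1), (n25, k=1), (n29, k=1), (n4, k=1).
Iteration 2: edges from {n17,n23,n25,n29,n4} -> (n25, k=2), (n31, k=2), (n34, k=2), (n39, k=2), (n4, k=2). [UNION drops 2 duplicate row(s)]
Iteration 3: edges from {n25,n31,n34,n39,n4} -> (n34, k=3), (n4, k=3).
Iteration 4: no outgoing edges from {n34,n4}; recursion stops.
SUM(k) = 0 + 1 + 1 + 1 + 1 + 1 + 2 + 2 + 2 + 2 + 2 + 3 + 3 = 21.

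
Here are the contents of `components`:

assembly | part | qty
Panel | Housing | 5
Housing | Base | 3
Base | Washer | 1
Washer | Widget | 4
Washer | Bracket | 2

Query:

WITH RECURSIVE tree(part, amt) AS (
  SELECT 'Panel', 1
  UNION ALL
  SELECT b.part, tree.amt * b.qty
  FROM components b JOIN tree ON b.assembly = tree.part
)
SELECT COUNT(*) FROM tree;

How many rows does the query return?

Base: (Panel, amt=1).
Iteration 1: components of {Panel} -> Housing = 1*5 = 5.
Iteration 2: components of {Housing} -> Base = 5*3 = 15.
Iteration 3: components of {Base} -> Washer = 15*1 = 15.
Iteration 4: components of {Washer} -> Bracket = 15*2 = 30, Widget = 15*4 = 60.
Iteration 5: no further components; recursion stops.
Total rows emitted: 6.

6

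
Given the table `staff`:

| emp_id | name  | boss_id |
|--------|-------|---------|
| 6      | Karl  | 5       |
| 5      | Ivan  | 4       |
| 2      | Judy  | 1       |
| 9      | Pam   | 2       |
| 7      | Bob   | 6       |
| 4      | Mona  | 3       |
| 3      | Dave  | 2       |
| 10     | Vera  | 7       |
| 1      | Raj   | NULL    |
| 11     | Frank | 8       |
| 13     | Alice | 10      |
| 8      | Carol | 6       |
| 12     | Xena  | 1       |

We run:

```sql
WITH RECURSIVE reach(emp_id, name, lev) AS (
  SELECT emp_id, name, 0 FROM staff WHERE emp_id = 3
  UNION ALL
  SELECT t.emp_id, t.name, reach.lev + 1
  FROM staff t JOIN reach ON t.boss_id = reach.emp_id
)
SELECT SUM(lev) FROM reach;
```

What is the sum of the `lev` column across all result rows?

30

Base: emp_id=3 (Dave) at lev 0.
Iteration 1: rows with boss_id in {3} -> Mona (id 4, lev 1).
Iteration 2: rows with boss_id in {4} -> Ivan (id 5, lev 2).
Iteration 3: rows with boss_id in {5} -> Karl (id 6, lev 3).
Iteration 4: rows with boss_id in {6} -> Bob (id 7, lev 4), Carol (id 8, lev 4).
Iteration 5: rows with boss_id in {7,8} -> Vera (id 10, lev 5), Frank (id 11, lev 5).
Iteration 6: rows with boss_id in {10,11} -> Alice (id 13, lev 6).
Iteration 7: no rows with boss_id in {13}; recursion stops.
SUM(lev) = 0 + 1 + 2 + 3 + 4 + 4 + 5 + 5 + 6 = 30.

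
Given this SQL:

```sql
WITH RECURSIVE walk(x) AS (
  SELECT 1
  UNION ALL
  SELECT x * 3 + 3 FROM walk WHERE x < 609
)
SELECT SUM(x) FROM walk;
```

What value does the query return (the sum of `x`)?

2722

Base: x=1.
Iteration 1: 1 < 609 holds -> x = 1 * 3 + 3 = 6.
Iteration 2: 6 < 609 holds -> x = 6 * 3 + 3 = 21.
Iteration 3: 21 < 609 holds -> x = 21 * 3 + 3 = 66.
Iteration 4: 66 < 609 holds -> x = 66 * 3 + 3 = 201.
Iteration 5: 201 < 609 holds -> x = 201 * 3 + 3 = 606.
Iteration 6: 606 < 609 holds -> x = 606 * 3 + 3 = 1821.
Iteration 7: 1821 < 609 fails; recursion stops.
SUM(x) = 1 + 6 + 21 + 66 + 201 + 606 + 1821 = 2722.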